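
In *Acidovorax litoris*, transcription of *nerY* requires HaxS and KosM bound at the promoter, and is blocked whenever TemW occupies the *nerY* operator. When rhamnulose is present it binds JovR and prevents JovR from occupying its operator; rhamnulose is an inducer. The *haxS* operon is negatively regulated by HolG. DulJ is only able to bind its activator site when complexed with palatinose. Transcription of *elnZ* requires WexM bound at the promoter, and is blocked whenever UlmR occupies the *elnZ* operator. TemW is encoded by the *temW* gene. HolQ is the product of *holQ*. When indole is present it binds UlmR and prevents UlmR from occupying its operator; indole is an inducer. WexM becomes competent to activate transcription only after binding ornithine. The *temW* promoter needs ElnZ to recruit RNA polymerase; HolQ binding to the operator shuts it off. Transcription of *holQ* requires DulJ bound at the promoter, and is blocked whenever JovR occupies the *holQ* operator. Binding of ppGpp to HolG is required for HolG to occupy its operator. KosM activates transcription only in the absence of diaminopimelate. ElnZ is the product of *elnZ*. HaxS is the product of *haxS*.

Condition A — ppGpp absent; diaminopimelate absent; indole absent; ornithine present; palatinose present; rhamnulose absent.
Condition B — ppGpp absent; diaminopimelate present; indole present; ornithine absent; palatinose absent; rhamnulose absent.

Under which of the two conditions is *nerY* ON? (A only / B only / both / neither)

A only

Condition A:
ppGpp is absent, so HolG is inactive.
With no repressor bound, *haxS* is transcribed.
So HaxS is produced and active.
Diaminopimelate is absent, so KosM is active.
Indole is absent, so UlmR is active.
Ornithine is present, so WexM is active.
With repressor UlmR bound, *elnZ* is not transcribed.
So ElnZ is not produced.
Palatinose is present, so DulJ is active.
Rhamnulose is absent, so JovR is active.
With repressor JovR bound, *holQ* is not transcribed.
So HolQ is not produced.
Required activator ElnZ is absent, so *temW* is not transcribed.
So TemW is not produced.
No repressor is bound and HaxS and KosM are active, so *nerY* is transcribed.
→ *nerY* is ON in A.
Condition B:
ppGpp is absent, so HolG is inactive.
With no repressor bound, *haxS* is transcribed.
So HaxS is produced and active.
Diaminopimelate is present, so KosM is inactive.
Indole is present, so UlmR is inactive.
Ornithine is absent, so WexM is inactive.
Required activator WexM is absent, so *elnZ* is not transcribed.
So ElnZ is not produced.
Palatinose is absent, so DulJ is inactive.
Rhamnulose is absent, so JovR is active.
With repressor JovR bound, *holQ* is not transcribed.
So HolQ is not produced.
Required activator ElnZ is absent, so *temW* is not transcribed.
So TemW is not produced.
Required activator KosM is absent, so *nerY* is not transcribed.
→ *nerY* is OFF in B.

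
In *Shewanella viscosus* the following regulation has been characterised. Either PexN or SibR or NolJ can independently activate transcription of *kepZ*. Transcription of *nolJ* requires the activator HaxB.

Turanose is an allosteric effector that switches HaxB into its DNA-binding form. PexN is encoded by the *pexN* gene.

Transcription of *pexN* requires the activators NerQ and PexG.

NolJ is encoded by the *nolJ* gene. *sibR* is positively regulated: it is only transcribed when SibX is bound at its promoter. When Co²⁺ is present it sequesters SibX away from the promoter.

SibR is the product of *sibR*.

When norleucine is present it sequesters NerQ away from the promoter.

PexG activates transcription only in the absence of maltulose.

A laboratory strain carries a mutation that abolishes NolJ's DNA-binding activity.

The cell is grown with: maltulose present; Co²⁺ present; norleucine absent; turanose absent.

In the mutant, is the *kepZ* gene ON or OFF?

Norleucine is absent, so NerQ is active.
Maltulose is present, so PexG is inactive.
Required activator PexG is absent, so *pexN* is not transcribed.
So PexN is not produced.
Co²⁺ is present, so SibX is inactive.
Required activator SibX is absent, so *sibR* is not transcribed.
So SibR is not produced.
NolJ is non-functional in this strain, so it has no effect.
No activator is available at the *kepZ* promoter, so *kepZ* is not transcribed.

OFF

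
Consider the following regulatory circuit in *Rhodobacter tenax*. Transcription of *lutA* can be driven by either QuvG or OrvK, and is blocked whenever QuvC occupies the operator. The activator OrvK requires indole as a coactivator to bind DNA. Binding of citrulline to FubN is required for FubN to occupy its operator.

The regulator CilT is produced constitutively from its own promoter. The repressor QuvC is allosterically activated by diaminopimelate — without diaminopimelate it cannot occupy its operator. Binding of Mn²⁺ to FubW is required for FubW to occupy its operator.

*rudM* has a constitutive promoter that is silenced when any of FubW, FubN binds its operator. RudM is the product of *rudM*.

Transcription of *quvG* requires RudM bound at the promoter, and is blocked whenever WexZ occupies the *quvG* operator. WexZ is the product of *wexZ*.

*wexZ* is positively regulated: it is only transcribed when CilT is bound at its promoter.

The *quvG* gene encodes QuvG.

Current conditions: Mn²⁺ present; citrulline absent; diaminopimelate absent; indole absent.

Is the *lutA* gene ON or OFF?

Mn²⁺ is present, so FubW is active.
Citrulline is absent, so FubN is inactive.
With repressor FubW bound, *rudM* is not transcribed.
So RudM is not produced.
CilT is produced constitutively and is active.
No repressor is bound and CilT is active, so *wexZ* is transcribed.
So WexZ is produced and active.
With repressor WexZ bound, *quvG* is not transcribed.
So QuvG is not produced.
Indole is absent, so OrvK is inactive.
Diaminopimelate is absent, so QuvC is inactive.
No activator is available at the *lutA* promoter, so *lutA* is not transcribed.

OFF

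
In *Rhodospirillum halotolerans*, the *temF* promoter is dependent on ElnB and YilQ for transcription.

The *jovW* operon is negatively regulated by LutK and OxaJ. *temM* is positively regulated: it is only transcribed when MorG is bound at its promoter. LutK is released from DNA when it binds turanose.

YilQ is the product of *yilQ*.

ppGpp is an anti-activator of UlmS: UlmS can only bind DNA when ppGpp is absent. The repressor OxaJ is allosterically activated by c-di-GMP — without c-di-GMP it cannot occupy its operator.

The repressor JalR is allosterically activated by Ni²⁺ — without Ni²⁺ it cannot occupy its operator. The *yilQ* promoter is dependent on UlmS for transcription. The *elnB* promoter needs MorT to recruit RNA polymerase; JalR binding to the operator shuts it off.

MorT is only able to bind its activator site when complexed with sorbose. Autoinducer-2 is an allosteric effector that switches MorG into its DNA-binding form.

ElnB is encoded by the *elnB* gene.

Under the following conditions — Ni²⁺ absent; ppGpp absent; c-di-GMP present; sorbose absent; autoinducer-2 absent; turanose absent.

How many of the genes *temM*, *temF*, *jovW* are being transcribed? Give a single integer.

Autoinducer-2 is absent, so MorG is inactive.
Required activator MorG is absent, so *temM* is not transcribed.
→ *temM* is OFF.
Sorbose is absent, so MorT is inactive.
Ni²⁺ is absent, so JalR is inactive.
Required activator MorT is absent, so *elnB* is not transcribed.
So ElnB is not produced.
ppGpp is absent, so UlmS is active.
No repressor is bound and UlmS is active, so *yilQ* is transcribed.
So YilQ is produced and active.
Required activator ElnB is absent, so *temF* is not transcribed.
→ *temF* is OFF.
Turanose is absent, so LutK is active.
c-di-GMP is present, so OxaJ is active.
With repressor LutK bound, *jovW* is not transcribed.
→ *jovW* is OFF.
0 of the 3 genes are transcribed.

0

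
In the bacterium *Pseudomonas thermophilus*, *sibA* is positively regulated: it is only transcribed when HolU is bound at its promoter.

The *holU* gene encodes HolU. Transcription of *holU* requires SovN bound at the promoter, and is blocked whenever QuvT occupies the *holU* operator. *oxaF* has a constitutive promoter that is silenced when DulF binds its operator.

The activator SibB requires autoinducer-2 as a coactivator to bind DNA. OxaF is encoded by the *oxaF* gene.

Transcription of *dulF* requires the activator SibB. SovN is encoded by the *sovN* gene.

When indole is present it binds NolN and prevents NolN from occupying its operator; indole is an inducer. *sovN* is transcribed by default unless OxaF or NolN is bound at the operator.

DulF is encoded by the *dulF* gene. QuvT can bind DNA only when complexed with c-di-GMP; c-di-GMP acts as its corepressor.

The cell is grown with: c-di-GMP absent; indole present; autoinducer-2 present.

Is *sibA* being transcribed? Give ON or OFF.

ON

Autoinducer-2 is present, so SibB is active.
No repressor is bound and SibB is active, so *dulF* is transcribed.
So DulF is produced and active.
With repressor DulF bound, *oxaF* is not transcribed.
So OxaF is not produced.
Indole is present, so NolN is inactive.
With no repressor bound, *sovN* is transcribed.
So SovN is produced and active.
c-di-GMP is absent, so QuvT is inactive.
No repressor is bound and SovN is active, so *holU* is transcribed.
So HolU is produced and active.
No repressor is bound and HolU is active, so *sibA* is transcribed.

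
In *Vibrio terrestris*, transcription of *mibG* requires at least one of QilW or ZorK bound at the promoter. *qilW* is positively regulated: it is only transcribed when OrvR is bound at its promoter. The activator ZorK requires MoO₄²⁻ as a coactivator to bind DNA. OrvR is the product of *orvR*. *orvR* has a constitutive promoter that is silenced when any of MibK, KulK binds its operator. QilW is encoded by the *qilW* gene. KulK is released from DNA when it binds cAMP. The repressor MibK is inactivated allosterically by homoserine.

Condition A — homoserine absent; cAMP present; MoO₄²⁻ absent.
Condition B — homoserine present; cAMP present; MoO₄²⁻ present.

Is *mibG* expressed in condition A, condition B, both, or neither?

Condition A:
Homoserine is absent, so MibK is active.
cAMP is present, so KulK is inactive.
With repressor MibK bound, *orvR* is not transcribed.
So OrvR is not produced.
Required activator OrvR is absent, so *qilW* is not transcribed.
So QilW is not produced.
MoO₄²⁻ is absent, so ZorK is inactive.
No activator is available at the *mibG* promoter, so *mibG* is not transcribed.
→ *mibG* is OFF in A.
Condition B:
Homoserine is present, so MibK is inactive.
cAMP is present, so KulK is inactive.
With no repressor bound, *orvR* is transcribed.
So OrvR is produced and active.
No repressor is bound and OrvR is active, so *qilW* is transcribed.
So QilW is produced and active.
MoO₄²⁻ is present, so ZorK is active.
Activator QilW is present, so *mibG* is transcribed.
→ *mibG* is ON in B.

B only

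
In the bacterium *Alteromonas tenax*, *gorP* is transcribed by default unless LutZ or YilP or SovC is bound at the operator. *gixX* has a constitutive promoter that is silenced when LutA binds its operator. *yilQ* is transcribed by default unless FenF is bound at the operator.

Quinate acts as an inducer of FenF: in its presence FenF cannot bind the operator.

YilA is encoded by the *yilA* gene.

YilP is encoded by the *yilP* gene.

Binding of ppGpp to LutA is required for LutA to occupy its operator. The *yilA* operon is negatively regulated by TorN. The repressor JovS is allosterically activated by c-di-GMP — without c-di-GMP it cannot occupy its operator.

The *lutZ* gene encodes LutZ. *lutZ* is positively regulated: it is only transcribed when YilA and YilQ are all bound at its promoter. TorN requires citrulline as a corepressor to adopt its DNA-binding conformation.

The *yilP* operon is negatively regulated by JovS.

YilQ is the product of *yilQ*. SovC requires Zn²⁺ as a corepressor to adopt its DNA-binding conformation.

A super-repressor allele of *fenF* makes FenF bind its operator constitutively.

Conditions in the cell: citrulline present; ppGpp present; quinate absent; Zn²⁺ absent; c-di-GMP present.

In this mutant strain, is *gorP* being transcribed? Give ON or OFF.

ON

Citrulline is present, so TorN is active.
With repressor TorN bound, *yilA* is not transcribed.
So YilA is not produced.
FenF is constitutively active in this strain.
With repressor FenF bound, *yilQ* is not transcribed.
So YilQ is not produced.
Required activator YilA is absent, so *lutZ* is not transcribed.
So LutZ is not produced.
c-di-GMP is present, so JovS is active.
With repressor JovS bound, *yilP* is not transcribed.
So YilP is not produced.
Zn²⁺ is absent, so SovC is inactive.
With no repressor bound, *gorP* is transcribed.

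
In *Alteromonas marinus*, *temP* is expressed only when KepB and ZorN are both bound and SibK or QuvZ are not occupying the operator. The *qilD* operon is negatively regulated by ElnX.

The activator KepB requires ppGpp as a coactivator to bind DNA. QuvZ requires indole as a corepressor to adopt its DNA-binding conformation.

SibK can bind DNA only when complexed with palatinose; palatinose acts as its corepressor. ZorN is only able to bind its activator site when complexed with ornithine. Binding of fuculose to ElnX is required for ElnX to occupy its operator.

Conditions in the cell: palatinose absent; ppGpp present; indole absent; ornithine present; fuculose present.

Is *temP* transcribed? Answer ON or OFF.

ON

Palatinose is absent, so SibK is inactive.
Indole is absent, so QuvZ is inactive.
ppGpp is present, so KepB is active.
Ornithine is present, so ZorN is active.
No repressor is bound and KepB and ZorN are active, so *temP* is transcribed.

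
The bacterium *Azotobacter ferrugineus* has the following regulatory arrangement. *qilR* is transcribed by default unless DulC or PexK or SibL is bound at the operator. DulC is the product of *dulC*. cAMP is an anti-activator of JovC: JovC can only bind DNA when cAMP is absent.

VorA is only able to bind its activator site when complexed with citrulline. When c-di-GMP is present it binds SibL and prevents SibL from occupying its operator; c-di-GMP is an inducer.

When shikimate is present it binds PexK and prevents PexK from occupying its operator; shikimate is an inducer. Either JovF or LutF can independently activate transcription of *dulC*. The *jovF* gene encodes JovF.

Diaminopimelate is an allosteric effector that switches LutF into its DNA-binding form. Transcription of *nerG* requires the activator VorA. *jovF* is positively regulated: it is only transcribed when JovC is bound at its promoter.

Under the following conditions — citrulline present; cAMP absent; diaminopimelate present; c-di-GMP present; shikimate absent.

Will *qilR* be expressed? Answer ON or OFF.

cAMP is absent, so JovC is active.
No repressor is bound and JovC is active, so *jovF* is transcribed.
So JovF is produced and active.
Diaminopimelate is present, so LutF is active.
Activator JovF is present, so *dulC* is transcribed.
So DulC is produced and active.
Shikimate is absent, so PexK is active.
c-di-GMP is present, so SibL is inactive.
With repressor DulC bound, *qilR* is not transcribed.

OFF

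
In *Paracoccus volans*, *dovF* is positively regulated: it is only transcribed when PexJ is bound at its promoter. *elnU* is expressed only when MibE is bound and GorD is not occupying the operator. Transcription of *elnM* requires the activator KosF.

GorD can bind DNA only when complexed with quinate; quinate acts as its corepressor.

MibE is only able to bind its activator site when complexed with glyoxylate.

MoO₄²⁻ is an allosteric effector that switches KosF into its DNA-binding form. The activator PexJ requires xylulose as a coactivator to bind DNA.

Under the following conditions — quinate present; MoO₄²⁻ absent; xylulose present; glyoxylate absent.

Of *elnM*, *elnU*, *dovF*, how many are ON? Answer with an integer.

MoO₄²⁻ is absent, so KosF is inactive.
Required activator KosF is absent, so *elnM* is not transcribed.
→ *elnM* is OFF.
Quinate is present, so GorD is active.
Glyoxylate is absent, so MibE is inactive.
With repressor GorD bound, *elnU* is not transcribed.
→ *elnU* is OFF.
Xylulose is present, so PexJ is active.
No repressor is bound and PexJ is active, so *dovF* is transcribed.
→ *dovF* is ON.
1 of the 3 genes is transcribed.

1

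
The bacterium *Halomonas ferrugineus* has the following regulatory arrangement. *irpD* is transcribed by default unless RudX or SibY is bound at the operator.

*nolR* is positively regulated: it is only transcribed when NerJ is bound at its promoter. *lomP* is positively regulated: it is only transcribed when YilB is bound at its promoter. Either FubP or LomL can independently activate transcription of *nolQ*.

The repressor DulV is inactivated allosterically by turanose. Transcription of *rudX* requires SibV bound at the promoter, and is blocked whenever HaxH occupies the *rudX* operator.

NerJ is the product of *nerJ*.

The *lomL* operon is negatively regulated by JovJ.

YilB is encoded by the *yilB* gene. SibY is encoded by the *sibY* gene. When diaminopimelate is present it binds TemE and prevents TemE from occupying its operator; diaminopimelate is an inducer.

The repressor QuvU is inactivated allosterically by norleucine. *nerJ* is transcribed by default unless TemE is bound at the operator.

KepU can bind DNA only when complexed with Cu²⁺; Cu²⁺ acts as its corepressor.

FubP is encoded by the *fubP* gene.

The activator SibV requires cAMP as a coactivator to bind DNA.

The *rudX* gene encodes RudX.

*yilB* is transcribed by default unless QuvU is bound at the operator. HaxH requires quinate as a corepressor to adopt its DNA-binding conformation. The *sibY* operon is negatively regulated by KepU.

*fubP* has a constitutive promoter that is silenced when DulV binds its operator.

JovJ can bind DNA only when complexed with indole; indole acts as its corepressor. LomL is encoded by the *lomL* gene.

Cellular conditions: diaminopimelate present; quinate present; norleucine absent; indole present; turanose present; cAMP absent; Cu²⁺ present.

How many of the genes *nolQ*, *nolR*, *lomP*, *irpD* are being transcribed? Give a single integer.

Turanose is present, so DulV is inactive.
With no repressor bound, *fubP* is transcribed.
So FubP is produced and active.
Indole is present, so JovJ is active.
With repressor JovJ bound, *lomL* is not transcribed.
So LomL is not produced.
Activator FubP is present, so *nolQ* is transcribed.
→ *nolQ* is ON.
Diaminopimelate is present, so TemE is inactive.
With no repressor bound, *nerJ* is transcribed.
So NerJ is produced and active.
No repressor is bound and NerJ is active, so *nolR* is transcribed.
→ *nolR* is ON.
Norleucine is absent, so QuvU is active.
With repressor QuvU bound, *yilB* is not transcribed.
So YilB is not produced.
Required activator YilB is absent, so *lomP* is not transcribed.
→ *lomP* is OFF.
cAMP is absent, so SibV is inactive.
Quinate is present, so HaxH is active.
With repressor HaxH bound, *rudX* is not transcribed.
So RudX is not produced.
Cu²⁺ is present, so KepU is active.
With repressor KepU bound, *sibY* is not transcribed.
So SibY is not produced.
With no repressor bound, *irpD* is transcribed.
→ *irpD* is ON.
3 of the 4 genes are transcribed.

3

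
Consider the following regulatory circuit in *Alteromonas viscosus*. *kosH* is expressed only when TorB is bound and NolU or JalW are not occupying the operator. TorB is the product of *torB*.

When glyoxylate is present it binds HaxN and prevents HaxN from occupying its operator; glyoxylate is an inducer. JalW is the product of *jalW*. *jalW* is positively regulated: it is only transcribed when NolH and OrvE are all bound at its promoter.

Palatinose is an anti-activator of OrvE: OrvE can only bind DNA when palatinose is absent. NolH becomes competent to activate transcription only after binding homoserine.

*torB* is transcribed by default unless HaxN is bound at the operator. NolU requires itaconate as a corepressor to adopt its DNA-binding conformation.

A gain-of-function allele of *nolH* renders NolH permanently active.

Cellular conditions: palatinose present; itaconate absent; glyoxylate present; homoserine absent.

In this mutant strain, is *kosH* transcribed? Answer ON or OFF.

ON

Itaconate is absent, so NolU is inactive.
Glyoxylate is present, so HaxN is inactive.
With no repressor bound, *torB* is transcribed.
So TorB is produced and active.
NolH is constitutively active in this strain.
Palatinose is present, so OrvE is inactive.
Required activator OrvE is absent, so *jalW* is not transcribed.
So JalW is not produced.
No repressor is bound and TorB is active, so *kosH* is transcribed.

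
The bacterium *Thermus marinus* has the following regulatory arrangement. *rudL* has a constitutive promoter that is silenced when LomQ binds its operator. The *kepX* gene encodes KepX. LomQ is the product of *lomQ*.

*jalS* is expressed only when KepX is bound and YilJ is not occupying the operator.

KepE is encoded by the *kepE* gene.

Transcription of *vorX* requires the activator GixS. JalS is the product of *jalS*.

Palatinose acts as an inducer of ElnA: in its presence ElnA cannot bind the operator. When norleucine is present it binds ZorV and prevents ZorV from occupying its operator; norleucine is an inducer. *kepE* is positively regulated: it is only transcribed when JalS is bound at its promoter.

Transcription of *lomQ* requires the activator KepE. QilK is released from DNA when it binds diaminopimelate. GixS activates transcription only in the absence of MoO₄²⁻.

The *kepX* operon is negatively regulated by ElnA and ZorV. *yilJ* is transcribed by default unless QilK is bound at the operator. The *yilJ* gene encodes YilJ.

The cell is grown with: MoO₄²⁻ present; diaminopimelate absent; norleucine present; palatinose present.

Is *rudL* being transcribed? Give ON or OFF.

Palatinose is present, so ElnA is inactive.
Norleucine is present, so ZorV is inactive.
With no repressor bound, *kepX* is transcribed.
So KepX is produced and active.
Diaminopimelate is absent, so QilK is active.
With repressor QilK bound, *yilJ* is not transcribed.
So YilJ is not produced.
No repressor is bound and KepX is active, so *jalS* is transcribed.
So JalS is produced and active.
No repressor is bound and JalS is active, so *kepE* is transcribed.
So KepE is produced and active.
No repressor is bound and KepE is active, so *lomQ* is transcribed.
So LomQ is produced and active.
With repressor LomQ bound, *rudL* is not transcribed.

OFF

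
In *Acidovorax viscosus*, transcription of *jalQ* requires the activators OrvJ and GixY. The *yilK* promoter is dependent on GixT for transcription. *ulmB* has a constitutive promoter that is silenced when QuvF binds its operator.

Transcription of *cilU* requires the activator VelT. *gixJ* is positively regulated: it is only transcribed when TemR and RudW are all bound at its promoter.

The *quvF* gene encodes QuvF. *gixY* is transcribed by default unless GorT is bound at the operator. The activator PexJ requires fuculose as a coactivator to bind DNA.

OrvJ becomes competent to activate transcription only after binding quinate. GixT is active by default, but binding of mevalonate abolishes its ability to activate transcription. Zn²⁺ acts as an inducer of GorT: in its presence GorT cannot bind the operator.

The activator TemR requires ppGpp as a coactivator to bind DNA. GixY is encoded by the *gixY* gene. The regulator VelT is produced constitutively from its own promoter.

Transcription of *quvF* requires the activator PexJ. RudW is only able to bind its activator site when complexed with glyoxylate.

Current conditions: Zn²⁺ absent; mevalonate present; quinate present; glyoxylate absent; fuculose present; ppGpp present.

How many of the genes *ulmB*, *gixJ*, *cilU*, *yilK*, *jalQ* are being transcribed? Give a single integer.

Fuculose is present, so PexJ is active.
No repressor is bound and PexJ is active, so *quvF* is transcribed.
So QuvF is produced and active.
With repressor QuvF bound, *ulmB* is not transcribed.
→ *ulmB* is OFF.
ppGpp is present, so TemR is active.
Glyoxylate is absent, so RudW is inactive.
Required activator RudW is absent, so *gixJ* is not transcribed.
→ *gixJ* is OFF.
VelT is produced constitutively and is active.
No repressor is bound and VelT is active, so *cilU* is transcribed.
→ *cilU* is ON.
Mevalonate is present, so GixT is inactive.
Required activator GixT is absent, so *yilK* is not transcribed.
→ *yilK* is OFF.
Quinate is present, so OrvJ is active.
Zn²⁺ is absent, so GorT is active.
With repressor GorT bound, *gixY* is not transcribed.
So GixY is not produced.
Required activator GixY is absent, so *jalQ* is not transcribed.
→ *jalQ* is OFF.
1 of the 5 genes is transcribed.

1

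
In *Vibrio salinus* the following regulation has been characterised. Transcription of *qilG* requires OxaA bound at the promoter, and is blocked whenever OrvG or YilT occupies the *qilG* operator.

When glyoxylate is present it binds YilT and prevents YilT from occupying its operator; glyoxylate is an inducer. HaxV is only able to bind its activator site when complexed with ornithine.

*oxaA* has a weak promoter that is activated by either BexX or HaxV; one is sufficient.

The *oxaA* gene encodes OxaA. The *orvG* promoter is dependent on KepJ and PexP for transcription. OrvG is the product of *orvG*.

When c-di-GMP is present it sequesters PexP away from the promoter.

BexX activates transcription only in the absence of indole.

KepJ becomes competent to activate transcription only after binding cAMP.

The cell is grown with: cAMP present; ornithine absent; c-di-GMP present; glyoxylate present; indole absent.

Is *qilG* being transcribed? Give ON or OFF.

cAMP is present, so KepJ is active.
c-di-GMP is present, so PexP is inactive.
Required activator PexP is absent, so *orvG* is not transcribed.
So OrvG is not produced.
Indole is absent, so BexX is active.
Ornithine is absent, so HaxV is inactive.
Activator BexX is present, so *oxaA* is transcribed.
So OxaA is produced and active.
Glyoxylate is present, so YilT is inactive.
No repressor is bound and OxaA is active, so *qilG* is transcribed.

ON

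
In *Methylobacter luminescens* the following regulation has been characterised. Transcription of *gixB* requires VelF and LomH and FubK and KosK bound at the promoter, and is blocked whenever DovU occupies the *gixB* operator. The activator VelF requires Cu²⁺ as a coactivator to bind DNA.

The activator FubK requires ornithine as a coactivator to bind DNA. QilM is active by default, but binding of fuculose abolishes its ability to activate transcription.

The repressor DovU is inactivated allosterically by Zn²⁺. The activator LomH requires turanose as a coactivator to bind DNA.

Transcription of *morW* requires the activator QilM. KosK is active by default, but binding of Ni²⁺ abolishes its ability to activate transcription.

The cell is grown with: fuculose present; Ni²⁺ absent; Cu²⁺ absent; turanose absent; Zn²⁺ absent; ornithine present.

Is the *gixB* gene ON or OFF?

Cu²⁺ is absent, so VelF is inactive.
Turanose is absent, so LomH is inactive.
Ornithine is present, so FubK is active.
Ni²⁺ is absent, so KosK is active.
Zn²⁺ is absent, so DovU is active.
With repressor DovU bound, *gixB* is not transcribed.

OFF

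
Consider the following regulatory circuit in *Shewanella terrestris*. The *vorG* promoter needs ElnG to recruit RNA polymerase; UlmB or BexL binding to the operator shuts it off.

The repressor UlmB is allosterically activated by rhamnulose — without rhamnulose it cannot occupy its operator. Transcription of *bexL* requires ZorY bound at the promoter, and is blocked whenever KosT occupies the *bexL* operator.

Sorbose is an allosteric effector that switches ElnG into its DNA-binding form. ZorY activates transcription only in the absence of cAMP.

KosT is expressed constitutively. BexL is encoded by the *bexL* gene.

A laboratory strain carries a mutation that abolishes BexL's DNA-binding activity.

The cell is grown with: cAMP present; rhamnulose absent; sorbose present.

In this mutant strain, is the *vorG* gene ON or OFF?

Sorbose is present, so ElnG is active.
Rhamnulose is absent, so UlmB is inactive.
BexL is non-functional in this strain, so it has no effect.
No repressor is bound and ElnG is active, so *vorG* is transcribed.

ON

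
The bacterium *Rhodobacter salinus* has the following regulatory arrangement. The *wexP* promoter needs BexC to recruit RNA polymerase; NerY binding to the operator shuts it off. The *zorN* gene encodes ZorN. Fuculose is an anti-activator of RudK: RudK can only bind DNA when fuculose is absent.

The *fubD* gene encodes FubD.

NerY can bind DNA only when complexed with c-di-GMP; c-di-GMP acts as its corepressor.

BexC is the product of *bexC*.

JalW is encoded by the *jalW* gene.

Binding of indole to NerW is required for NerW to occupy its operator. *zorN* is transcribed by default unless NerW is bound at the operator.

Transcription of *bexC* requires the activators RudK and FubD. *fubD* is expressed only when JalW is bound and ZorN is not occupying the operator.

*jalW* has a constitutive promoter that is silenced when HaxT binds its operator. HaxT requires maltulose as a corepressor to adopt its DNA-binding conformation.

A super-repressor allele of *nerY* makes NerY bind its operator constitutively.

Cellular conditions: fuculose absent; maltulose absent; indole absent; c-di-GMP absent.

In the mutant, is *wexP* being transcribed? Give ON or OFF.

NerY is constitutively active in this strain.
Fuculose is absent, so RudK is active.
Indole is absent, so NerW is inactive.
With no repressor bound, *zorN* is transcribed.
So ZorN is produced and active.
Maltulose is absent, so HaxT is inactive.
With no repressor bound, *jalW* is transcribed.
So JalW is produced and active.
With repressor ZorN bound, *fubD* is not transcribed.
So FubD is not produced.
Required activator FubD is absent, so *bexC* is not transcribed.
So BexC is not produced.
With repressor NerY bound, *wexP* is not transcribed.

OFF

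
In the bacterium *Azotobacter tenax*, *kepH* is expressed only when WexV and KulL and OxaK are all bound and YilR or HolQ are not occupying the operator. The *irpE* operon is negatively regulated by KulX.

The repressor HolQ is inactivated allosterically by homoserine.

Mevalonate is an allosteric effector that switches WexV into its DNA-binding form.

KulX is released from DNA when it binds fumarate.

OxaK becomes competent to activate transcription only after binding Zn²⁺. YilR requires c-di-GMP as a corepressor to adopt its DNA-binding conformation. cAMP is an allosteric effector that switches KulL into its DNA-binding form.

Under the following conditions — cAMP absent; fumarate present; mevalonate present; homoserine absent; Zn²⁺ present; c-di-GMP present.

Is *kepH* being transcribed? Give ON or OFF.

c-di-GMP is present, so YilR is active.
Homoserine is absent, so HolQ is active.
Mevalonate is present, so WexV is active.
cAMP is absent, so KulL is inactive.
Zn²⁺ is present, so OxaK is active.
With repressor YilR bound, *kepH* is not transcribed.

OFF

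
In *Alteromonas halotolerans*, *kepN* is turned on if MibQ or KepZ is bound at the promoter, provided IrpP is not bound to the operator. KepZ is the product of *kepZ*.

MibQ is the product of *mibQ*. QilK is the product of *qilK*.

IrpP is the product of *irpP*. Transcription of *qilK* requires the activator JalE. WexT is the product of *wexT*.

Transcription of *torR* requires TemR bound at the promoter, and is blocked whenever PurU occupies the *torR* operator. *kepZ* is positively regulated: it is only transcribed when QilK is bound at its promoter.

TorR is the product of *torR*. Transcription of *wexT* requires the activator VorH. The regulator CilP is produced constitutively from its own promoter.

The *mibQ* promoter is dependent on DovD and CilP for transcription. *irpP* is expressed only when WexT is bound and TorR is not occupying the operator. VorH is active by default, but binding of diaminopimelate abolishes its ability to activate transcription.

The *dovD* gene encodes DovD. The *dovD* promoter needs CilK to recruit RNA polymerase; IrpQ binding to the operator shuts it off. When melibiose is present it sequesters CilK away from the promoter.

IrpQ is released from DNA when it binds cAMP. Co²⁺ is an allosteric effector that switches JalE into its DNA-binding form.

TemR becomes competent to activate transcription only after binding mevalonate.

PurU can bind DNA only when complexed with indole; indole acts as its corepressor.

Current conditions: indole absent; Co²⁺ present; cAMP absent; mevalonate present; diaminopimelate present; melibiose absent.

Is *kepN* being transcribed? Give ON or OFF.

Melibiose is absent, so CilK is active.
cAMP is absent, so IrpQ is active.
With repressor IrpQ bound, *dovD* is not transcribed.
So DovD is not produced.
CilP is produced constitutively and is active.
Required activator DovD is absent, so *mibQ* is not transcribed.
So MibQ is not produced.
Diaminopimelate is present, so VorH is inactive.
Required activator VorH is absent, so *wexT* is not transcribed.
So WexT is not produced.
Mevalonate is present, so TemR is active.
Indole is absent, so PurU is inactive.
No repressor is bound and TemR is active, so *torR* is transcribed.
So TorR is produced and active.
With repressor TorR bound, *irpP* is not transcribed.
So IrpP is not produced.
Co²⁺ is present, so JalE is active.
No repressor is bound and JalE is active, so *qilK* is transcribed.
So QilK is produced and active.
No repressor is bound and QilK is active, so *kepZ* is transcribed.
So KepZ is produced and active.
Activator KepZ is present, so *kepN* is transcribed.

ON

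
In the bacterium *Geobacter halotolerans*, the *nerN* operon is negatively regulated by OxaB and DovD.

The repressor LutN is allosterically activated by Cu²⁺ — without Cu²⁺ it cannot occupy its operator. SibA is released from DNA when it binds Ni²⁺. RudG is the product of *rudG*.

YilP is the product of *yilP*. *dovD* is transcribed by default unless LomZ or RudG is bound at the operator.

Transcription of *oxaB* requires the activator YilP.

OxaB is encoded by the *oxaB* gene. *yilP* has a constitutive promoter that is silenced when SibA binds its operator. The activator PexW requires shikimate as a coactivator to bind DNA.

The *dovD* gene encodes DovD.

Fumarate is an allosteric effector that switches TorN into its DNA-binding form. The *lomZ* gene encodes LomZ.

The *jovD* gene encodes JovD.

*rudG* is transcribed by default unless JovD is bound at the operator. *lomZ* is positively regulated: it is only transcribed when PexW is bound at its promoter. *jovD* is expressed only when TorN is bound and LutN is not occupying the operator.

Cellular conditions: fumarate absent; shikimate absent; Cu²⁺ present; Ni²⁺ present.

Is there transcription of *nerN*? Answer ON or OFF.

OFF

Ni²⁺ is present, so SibA is inactive.
With no repressor bound, *yilP* is transcribed.
So YilP is produced and active.
No repressor is bound and YilP is active, so *oxaB* is transcribed.
So OxaB is produced and active.
Shikimate is absent, so PexW is inactive.
Required activator PexW is absent, so *lomZ* is not transcribed.
So LomZ is not produced.
Fumarate is absent, so TorN is inactive.
Cu²⁺ is present, so LutN is active.
With repressor LutN bound, *jovD* is not transcribed.
So JovD is not produced.
With no repressor bound, *rudG* is transcribed.
So RudG is produced and active.
With repressor RudG bound, *dovD* is not transcribed.
So DovD is not produced.
With repressor OxaB bound, *nerN* is not transcribed.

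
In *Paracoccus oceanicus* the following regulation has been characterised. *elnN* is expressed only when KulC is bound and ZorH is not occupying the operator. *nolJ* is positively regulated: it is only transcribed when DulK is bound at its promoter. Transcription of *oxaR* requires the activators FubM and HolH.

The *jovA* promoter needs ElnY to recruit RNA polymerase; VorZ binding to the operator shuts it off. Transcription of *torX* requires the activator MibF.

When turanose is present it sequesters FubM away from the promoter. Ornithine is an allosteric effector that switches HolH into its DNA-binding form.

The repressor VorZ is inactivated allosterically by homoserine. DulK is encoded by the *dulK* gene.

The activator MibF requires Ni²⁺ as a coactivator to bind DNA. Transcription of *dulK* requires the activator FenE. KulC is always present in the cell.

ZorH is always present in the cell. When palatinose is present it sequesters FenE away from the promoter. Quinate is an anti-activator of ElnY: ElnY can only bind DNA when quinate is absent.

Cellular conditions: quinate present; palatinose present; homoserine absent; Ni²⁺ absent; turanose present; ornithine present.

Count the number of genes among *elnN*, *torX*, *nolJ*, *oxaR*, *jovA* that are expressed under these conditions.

0

KulC is produced constitutively and is active.
ZorH is produced constitutively and is active.
With repressor ZorH bound, *elnN* is not transcribed.
→ *elnN* is OFF.
Ni²⁺ is absent, so MibF is inactive.
Required activator MibF is absent, so *torX* is not transcribed.
→ *torX* is OFF.
Palatinose is present, so FenE is inactive.
Required activator FenE is absent, so *dulK* is not transcribed.
So DulK is not produced.
Required activator DulK is absent, so *nolJ* is not transcribed.
→ *nolJ* is OFF.
Turanose is present, so FubM is inactive.
Ornithine is present, so HolH is active.
Required activator FubM is absent, so *oxaR* is not transcribed.
→ *oxaR* is OFF.
Homoserine is absent, so VorZ is active.
Quinate is present, so ElnY is inactive.
With repressor VorZ bound, *jovA* is not transcribed.
→ *jovA* is OFF.
0 of the 5 genes are transcribed.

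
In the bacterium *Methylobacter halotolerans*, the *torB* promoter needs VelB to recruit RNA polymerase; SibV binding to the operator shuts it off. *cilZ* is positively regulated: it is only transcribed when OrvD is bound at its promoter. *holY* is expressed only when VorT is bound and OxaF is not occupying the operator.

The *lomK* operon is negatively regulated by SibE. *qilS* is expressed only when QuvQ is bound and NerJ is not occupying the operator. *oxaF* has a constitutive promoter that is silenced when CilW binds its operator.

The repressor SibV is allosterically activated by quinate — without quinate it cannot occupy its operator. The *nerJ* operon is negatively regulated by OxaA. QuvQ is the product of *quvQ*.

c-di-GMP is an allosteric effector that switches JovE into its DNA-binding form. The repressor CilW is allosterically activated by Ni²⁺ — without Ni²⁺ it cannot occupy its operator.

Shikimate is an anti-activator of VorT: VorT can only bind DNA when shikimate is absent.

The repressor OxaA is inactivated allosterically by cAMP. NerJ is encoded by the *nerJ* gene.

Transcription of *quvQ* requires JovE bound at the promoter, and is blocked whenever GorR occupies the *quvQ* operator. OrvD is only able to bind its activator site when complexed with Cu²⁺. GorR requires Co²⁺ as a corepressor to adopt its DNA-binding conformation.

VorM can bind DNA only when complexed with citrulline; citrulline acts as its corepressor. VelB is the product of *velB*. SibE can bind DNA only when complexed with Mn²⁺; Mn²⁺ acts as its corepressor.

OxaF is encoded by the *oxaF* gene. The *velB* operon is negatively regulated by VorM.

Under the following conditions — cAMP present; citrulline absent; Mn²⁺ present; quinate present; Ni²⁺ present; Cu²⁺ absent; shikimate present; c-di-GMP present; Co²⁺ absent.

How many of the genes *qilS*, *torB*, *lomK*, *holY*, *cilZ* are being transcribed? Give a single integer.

0

c-di-GMP is present, so JovE is active.
Co²⁺ is absent, so GorR is inactive.
No repressor is bound and JovE is active, so *quvQ* is transcribed.
So QuvQ is produced and active.
cAMP is present, so OxaA is inactive.
With no repressor bound, *nerJ* is transcribed.
So NerJ is produced and active.
With repressor NerJ bound, *qilS* is not transcribed.
→ *qilS* is OFF.
Quinate is present, so SibV is active.
Citrulline is absent, so VorM is inactive.
With no repressor bound, *velB* is transcribed.
So VelB is produced and active.
With repressor SibV bound, *torB* is not transcribed.
→ *torB* is OFF.
Mn²⁺ is present, so SibE is active.
With repressor SibE bound, *lomK* is not transcribed.
→ *lomK* is OFF.
Shikimate is present, so VorT is inactive.
Ni²⁺ is present, so CilW is active.
With repressor CilW bound, *oxaF* is not transcribed.
So OxaF is not produced.
Required activator VorT is absent, so *holY* is not transcribed.
→ *holY* is OFF.
Cu²⁺ is absent, so OrvD is inactive.
Required activator OrvD is absent, so *cilZ* is not transcribed.
→ *cilZ* is OFF.
0 of the 5 genes are transcribed.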